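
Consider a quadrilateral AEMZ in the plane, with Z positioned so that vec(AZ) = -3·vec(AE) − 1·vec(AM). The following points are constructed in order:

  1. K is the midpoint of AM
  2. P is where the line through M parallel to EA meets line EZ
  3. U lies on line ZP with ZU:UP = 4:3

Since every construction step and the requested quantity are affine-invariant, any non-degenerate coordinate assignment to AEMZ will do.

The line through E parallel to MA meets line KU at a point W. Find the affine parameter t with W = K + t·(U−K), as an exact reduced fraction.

Work in coordinates with A = (0, 0), E = (1, 0), M = (0, 1), Z = (-3, -1).
1. K is the midpoint of AM ⇒ K = (0, 1/2)
2. P is where the line through M parallel to EA meets line EZ ⇒ P = (5, 1)
3. U lies on line ZP with ZU:UP = 4:3 ⇒ U = (11/7, 1/7)
through E parallel to MA: direction (0, -1); meets KU at W = (1, 3/11)
W = K + t·(U−K) with t = 7/11

t = 7/11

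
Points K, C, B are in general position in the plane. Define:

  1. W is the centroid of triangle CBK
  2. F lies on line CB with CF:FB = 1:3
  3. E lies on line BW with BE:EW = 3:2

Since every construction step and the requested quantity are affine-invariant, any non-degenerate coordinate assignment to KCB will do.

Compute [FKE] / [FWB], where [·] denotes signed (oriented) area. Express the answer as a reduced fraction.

[FKE]:[FWB] = 8/5

Choose coordinates K = (0, 0), C = (1, 0), B = (0, 1).
1. W is the centroid of triangle CBK ⇒ W = (1/3, 1/3)
2. F lies on line CB with CF:FB = 1:3 ⇒ F = (3/4, 1/4)
3. E lies on line BW with BE:EW = 3:2 ⇒ E = (1/5, 3/5)
2·[FKE] = -2/5, 2·[FWB] = -1/4
[FKE]:[FWB] = -2/5:-1/4 = 8/5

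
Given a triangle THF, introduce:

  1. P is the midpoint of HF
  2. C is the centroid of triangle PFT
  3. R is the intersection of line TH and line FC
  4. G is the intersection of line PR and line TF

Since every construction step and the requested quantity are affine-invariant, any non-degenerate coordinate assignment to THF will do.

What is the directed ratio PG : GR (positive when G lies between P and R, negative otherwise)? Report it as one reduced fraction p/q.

Set T = (0, 0), H = (1, 0), F = (0, 1); any affine frame gives the same invariant.
1. P is the midpoint of HF ⇒ P = (1/2, 1/2)
2. C is the centroid of triangle PFT ⇒ C = (1/6, 1/2)
3. R is the intersection of line TH and line FC ⇒ R = (1/3, 0)
4. G is the intersection of line PR and line TF ⇒ G = (0, -1)
G = P + t·(R−P) with t = 3, so PG:GR = t:(1−t) = 3:-2

PG:GR = -3/2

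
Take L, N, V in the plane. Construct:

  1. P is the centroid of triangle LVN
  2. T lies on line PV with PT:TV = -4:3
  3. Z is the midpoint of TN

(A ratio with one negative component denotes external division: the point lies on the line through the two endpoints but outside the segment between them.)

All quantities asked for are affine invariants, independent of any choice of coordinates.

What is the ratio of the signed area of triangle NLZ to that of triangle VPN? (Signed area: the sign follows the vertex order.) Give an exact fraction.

Work in coordinates with L = (0, 0), N = (1, 0), V = (0, 1).
1. P is the centroid of triangle LVN ⇒ P = (1/3, 1/3)
2. T lies on line PV with PT:TV = -4:3 ⇒ T = (-1, 3)
3. Z is the midpoint of TN ⇒ Z = (0, 3/2)
2·[NLZ] = -3/2, 2·[VPN] = 1/3
[NLZ]:[VPN] = -3/2:1/3 = -9/2

[NLZ]:[VPN] = -9/2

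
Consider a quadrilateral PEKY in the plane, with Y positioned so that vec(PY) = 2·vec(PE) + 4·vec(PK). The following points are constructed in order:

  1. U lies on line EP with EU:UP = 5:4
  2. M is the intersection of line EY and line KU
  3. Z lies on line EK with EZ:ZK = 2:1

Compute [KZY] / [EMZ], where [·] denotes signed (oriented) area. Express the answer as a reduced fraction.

[KZY]:[EMZ] = -5/2

Work in coordinates with P = (0, 0), E = (1, 0), K = (0, 1), Y = (2, 4).
1. U lies on line EP with EU:UP = 5:4 ⇒ U = (4/9, 0)
2. M is the intersection of line EY and line KU ⇒ M = (4/5, -4/5)
3. Z lies on line EK with EZ:ZK = 2:1 ⇒ Z = (1/3, 2/3)
2·[KZY] = 5/3, 2·[EMZ] = -2/3
[KZY]:[EMZ] = 5/3:-2/3 = -5/2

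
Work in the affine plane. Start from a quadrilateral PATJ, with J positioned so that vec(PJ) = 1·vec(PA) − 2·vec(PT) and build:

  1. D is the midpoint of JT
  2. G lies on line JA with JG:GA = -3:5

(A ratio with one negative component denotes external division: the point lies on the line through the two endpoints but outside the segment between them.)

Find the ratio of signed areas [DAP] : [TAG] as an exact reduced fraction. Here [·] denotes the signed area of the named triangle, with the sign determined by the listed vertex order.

Assign P = (0, 0), A = (1, 0), T = (0, 1), J = (1, -2) — the answer is frame-independent, so this choice is without loss of generality.
1. D is the midpoint of JT ⇒ D = (1/2, -1/2)
2. G lies on line JA with JG:GA = -3:5 ⇒ G = (1, -5)
2·[DAP] = 1/2, 2·[TAG] = -5
[DAP]:[TAG] = 1/2:-5 = -1/10

[DAP]:[TAG] = -1/10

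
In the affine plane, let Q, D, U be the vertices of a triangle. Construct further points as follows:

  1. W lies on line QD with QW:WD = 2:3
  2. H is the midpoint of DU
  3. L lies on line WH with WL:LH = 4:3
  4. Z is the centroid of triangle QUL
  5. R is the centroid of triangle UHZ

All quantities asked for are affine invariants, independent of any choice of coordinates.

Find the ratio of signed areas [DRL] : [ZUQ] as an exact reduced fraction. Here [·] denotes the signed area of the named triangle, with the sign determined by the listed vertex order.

[DRL]:[ZUQ] = 79/96

Assign Q = (0, 0), D = (1, 0), U = (0, 1) — the answer is frame-independent, so this choice is without loss of generality.
1. W lies on line QD with QW:WD = 2:3 ⇒ W = (2/5, 0)
2. H is the midpoint of DU ⇒ H = (1/2, 1/2)
3. L lies on line WH with WL:LH = 4:3 ⇒ L = (16/35, 2/7)
4. Z is the centroid of triangle QUL ⇒ Z = (16/105, 3/7)
5. R is the centroid of triangle UHZ ⇒ R = (137/630, 9/14)
2·[DRL] = 79/630, 2·[ZUQ] = 16/105
[DRL]:[ZUQ] = 79/630:16/105 = 79/96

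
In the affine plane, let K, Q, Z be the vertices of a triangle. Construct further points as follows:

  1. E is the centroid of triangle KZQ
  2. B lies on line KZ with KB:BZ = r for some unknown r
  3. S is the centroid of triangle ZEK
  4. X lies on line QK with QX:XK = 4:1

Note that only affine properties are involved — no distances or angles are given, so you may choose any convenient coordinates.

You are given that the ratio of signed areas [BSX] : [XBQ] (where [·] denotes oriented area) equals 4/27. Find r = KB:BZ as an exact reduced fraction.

r = 3/4

Choose coordinates K = (0, 0), Q = (1, 0), Z = (0, 1).
1. E is the centroid of triangle KZQ ⇒ E = (1/3, 1/3)
2. With KB:BZ = r, write λ = r/(r+1) so B = K + λ·(Z−K); B is affine-linear in λ
3. S is the centroid of triangle ZEK ⇒ S = (1/9, 4/9)
4. X lies on line QK with QX:XK = 4:1 ⇒ X = (1/5, 0)
Every point depending on B is an affine combination of B and λ-independent points, so each such coordinate is linear in λ; the λ² term in each signed area is a multiple of (Z−K)×(Z−K) = 0, so 2·[BSX] and 2·[XBQ] are each linear in λ. Evaluating at λ=0 and λ=1:
  2·[BSX] = 4/45·λ − 4/45,   2·[XBQ] = -4/5·λ
So [BSX]:[XBQ] = (4/45·λ − 4/45) / (-4/5·λ). Setting this equal to 4/27:
  4/45·λ − 4/45 = 4/27·(-4/5·λ)  ⇒  λ = 3/7
Then r = λ/(1−λ) = (3/7)/(4/7) = 3/4. Check: with r = 3/4, B = (0, 3/7) and [BSX]:[XBQ] = 4/27 as required.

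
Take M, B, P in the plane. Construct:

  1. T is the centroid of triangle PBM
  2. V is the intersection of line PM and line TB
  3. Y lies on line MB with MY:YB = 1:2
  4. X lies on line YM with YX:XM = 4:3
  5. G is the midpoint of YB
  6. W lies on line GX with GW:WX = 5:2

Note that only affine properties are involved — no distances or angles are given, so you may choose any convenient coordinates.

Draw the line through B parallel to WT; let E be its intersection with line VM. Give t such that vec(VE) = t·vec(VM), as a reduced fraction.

t = 52/3

Set M = (0, 0), B = (1, 0), P = (0, 1); any affine frame gives the same invariant.
1. T is the centroid of triangle PBM ⇒ T = (1/3, 1/3)
2. V is the intersection of line PM and line TB ⇒ V = (0, 1/2)
3. Y lies on line MB with MY:YB = 1:2 ⇒ Y = (1/3, 0)
4. X lies on line YM with YX:XM = 4:3 ⇒ X = (1/7, 0)
5. G is the midpoint of YB ⇒ G = (2/3, 0)
6. W lies on line GX with GW:WX = 5:2 ⇒ W = (43/147, 0)
through B parallel to WT: direction (2/49, 1/3); meets VM at E = (0, -49/6)
E = V + t·(M−V) with t = 52/3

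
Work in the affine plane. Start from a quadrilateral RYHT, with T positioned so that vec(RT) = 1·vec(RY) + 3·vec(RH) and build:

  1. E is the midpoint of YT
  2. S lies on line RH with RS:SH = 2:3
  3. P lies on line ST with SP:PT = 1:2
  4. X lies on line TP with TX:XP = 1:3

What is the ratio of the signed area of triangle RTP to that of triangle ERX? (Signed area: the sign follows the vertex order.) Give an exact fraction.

[RTP]:[ERX] = -16/79

Choose coordinates R = (0, 0), Y = (1, 0), H = (0, 1), T = (1, 3).
1. E is the midpoint of YT ⇒ E = (1, 3/2)
2. S lies on line RH with RS:SH = 2:3 ⇒ S = (0, 2/5)
3. P lies on line ST with SP:PT = 1:2 ⇒ P = (1/3, 19/15)
4. X lies on line TP with TX:XP = 1:3 ⇒ X = (5/6, 77/30)
2·[RTP] = 4/15, 2·[ERX] = -79/60
[RTP]:[ERX] = 4/15:-79/60 = -16/79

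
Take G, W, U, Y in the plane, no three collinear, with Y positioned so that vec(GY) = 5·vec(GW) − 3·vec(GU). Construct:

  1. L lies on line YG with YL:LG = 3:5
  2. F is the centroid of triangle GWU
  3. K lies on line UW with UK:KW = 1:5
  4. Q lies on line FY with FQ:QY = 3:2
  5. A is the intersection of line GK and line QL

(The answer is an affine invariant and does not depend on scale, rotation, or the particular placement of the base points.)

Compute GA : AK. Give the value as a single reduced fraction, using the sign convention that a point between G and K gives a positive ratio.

Set G = (0, 0), W = (1, 0), U = (0, 1), Y = (5, -3); any affine frame gives the same invariant.
1. L lies on line YG with YL:LG = 3:5 ⇒ L = (25/8, -15/8)
2. F is the centroid of triangle GWU ⇒ F = (1/3, 1/3)
3. K lies on line UW with UK:KW = 1:5 ⇒ K = (1/6, 5/6)
4. Q lies on line FY with FQ:QY = 3:2 ⇒ Q = (47/15, -5/3)
5. A is the intersection of line GK and line QL ⇒ A = (4, 20)
A = G + t·(K−G) with t = 24, so GA:AK = t:(1−t) = 24:-23

GA:AK = -24/23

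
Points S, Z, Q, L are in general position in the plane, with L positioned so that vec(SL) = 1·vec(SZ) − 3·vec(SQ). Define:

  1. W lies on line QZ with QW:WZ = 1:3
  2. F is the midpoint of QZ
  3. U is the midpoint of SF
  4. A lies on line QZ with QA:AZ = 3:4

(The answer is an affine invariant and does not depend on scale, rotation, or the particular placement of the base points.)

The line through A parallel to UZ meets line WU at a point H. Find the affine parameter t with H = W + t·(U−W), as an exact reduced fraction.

Choose coordinates S = (0, 0), Z = (1, 0), Q = (0, 1), L = (1, -3).
1. W lies on line QZ with QW:WZ = 1:3 ⇒ W = (1/4, 3/4)
2. F is the midpoint of QZ ⇒ F = (1/2, 1/2)
3. U is the midpoint of SF ⇒ U = (1/4, 1/4)
4. A lies on line QZ with QA:AZ = 3:4 ⇒ A = (3/7, 4/7)
through A parallel to UZ: direction (3/4, -1/4); meets WU at H = (1/4, 53/84)
H = W + t·(U−W) with t = 5/21

t = 5/21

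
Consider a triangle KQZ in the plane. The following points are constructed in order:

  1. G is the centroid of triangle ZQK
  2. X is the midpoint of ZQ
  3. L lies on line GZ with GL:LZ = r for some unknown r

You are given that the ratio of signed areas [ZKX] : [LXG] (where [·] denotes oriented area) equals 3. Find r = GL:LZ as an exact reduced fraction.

r = -1/2

Choose coordinates K = (0, 0), Q = (1, 0), Z = (0, 1).
1. G is the centroid of triangle ZQK ⇒ G = (1/3, 1/3)
2. X is the midpoint of ZQ ⇒ X = (1/2, 1/2)
3. With GL:LZ = r, write λ = r/(r+1) so L = G + λ·(Z−G); L is affine-linear in λ
Every point depending on L is an affine combination of L and λ-independent points, so each such coordinate is linear in λ; the λ² term in each signed area is a multiple of (Z−G)×(Z−G) = 0, so 2·[ZKX] and 2·[LXG] are each linear in λ. Evaluating at λ=0 and λ=1:
  2·[ZKX] = 1/2,   2·[LXG] = -1/6·λ
So [ZKX]:[LXG] = (1/2) / (-1/6·λ). Setting this equal to 3:
  1/2 = 3·(-1/6·λ)  ⇒  λ = -1
Then r = λ/(1−λ) = (-1)/(2) = -1/2. Check: with r = -1/2, L = (2/3, -1/3) and [ZKX]:[LXG] = 3 as required.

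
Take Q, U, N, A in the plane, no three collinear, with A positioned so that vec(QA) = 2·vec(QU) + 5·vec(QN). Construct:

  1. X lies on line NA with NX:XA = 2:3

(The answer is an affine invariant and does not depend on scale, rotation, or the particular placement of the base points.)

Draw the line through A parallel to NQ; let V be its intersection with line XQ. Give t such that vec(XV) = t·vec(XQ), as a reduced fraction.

Work in coordinates with Q = (0, 0), U = (1, 0), N = (0, 1), A = (2, 5).
1. X lies on line NA with NX:XA = 2:3 ⇒ X = (4/5, 13/5)
through A parallel to NQ: direction (0, -1); meets XQ at V = (2, 13/2)
V = X + t·(Q−X) with t = -3/2

t = -3/2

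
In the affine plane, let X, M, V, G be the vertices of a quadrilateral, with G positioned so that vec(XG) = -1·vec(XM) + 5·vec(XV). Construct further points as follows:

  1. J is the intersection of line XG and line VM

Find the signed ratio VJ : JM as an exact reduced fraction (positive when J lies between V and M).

Assign X = (0, 0), M = (1, 0), V = (0, 1), G = (-1, 5) — the answer is frame-independent, so this choice is without loss of generality.
1. J is the intersection of line XG and line VM ⇒ J = (-1/4, 5/4)
J = V + t·(M−V) with t = -1/4, so VJ:JM = t:(1−t) = -1/4:5/4

VJ:JM = -1/5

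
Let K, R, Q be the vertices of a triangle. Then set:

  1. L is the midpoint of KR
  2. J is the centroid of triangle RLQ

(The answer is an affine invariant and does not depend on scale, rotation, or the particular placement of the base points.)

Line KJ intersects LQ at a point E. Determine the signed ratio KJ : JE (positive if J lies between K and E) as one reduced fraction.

Choose coordinates K = (0, 0), R = (1, 0), Q = (0, 1).
1. L is the midpoint of KR ⇒ L = (1/2, 0)
2. J is the centroid of triangle RLQ ⇒ J = (1/2, 1/3)
line KJ meets LQ at E = (3/8, 1/4)
J = K + t·(E−K) with t = 4/3, so KJ:JE = 4/3:-1/3

KJ:JE = -4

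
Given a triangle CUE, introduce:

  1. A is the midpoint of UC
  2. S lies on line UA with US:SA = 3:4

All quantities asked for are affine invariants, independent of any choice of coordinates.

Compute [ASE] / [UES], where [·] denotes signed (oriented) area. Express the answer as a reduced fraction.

Choose coordinates C = (0, 0), U = (1, 0), E = (0, 1).
1. A is the midpoint of UC ⇒ A = (1/2, 0)
2. S lies on line UA with US:SA = 3:4 ⇒ S = (11/14, 0)
2·[ASE] = 2/7, 2·[UES] = 3/14
[ASE]:[UES] = 2/7:3/14 = 4/3

[ASE]:[UES] = 4/3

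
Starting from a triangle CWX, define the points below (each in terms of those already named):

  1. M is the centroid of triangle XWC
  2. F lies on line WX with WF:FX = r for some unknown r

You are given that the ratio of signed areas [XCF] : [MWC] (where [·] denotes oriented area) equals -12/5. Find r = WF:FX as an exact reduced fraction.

Choose coordinates C = (0, 0), W = (1, 0), X = (0, 1).
1. M is the centroid of triangle XWC ⇒ M = (1/3, 1/3)
2. With WF:FX = r, write λ = r/(r+1) so F = W + λ·(X−W); F is affine-linear in λ
Every point depending on F is an affine combination of F and λ-independent points, so each such coordinate is linear in λ; the λ² term in each signed area is a multiple of (X−W)×(X−W) = 0, so 2·[XCF] and 2·[MWC] are each linear in λ. Evaluating at λ=0 and λ=1:
  2·[XCF] = −λ + 1,   2·[MWC] = -1/3
So [XCF]:[MWC] = (−λ + 1) / (-1/3). Setting this equal to -12/5:
  −λ + 1 = -12/5·(-1/3)  ⇒  λ = 1/5
Then r = λ/(1−λ) = (1/5)/(4/5) = 1/4. Check: with r = 1/4, F = (4/5, 1/5) and [XCF]:[MWC] = -12/5 as required.

r = 1/4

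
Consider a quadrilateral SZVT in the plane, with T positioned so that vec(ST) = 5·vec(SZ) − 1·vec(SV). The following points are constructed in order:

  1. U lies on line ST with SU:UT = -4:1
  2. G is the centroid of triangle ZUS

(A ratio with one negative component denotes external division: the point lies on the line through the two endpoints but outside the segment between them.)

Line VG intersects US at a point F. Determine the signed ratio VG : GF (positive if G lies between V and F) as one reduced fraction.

VG:GF = 14

Choose coordinates S = (0, 0), Z = (1, 0), V = (0, 1), T = (5, -1).
1. U lies on line ST with SU:UT = -4:1 ⇒ U = (20/3, -4/3)
2. G is the centroid of triangle ZUS ⇒ G = (23/9, -4/9)
line VG meets US at F = (115/42, -23/42)
G = V + t·(F−V) with t = 14/15, so VG:GF = 14/15:1/15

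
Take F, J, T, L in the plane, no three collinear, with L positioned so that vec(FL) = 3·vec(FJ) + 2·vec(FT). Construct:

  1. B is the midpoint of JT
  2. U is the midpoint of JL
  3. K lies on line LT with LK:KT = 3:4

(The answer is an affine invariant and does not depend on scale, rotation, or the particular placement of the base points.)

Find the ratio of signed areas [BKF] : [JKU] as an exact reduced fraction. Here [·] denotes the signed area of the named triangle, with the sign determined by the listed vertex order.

Choose coordinates F = (0, 0), J = (1, 0), T = (0, 1), L = (3, 2).
1. B is the midpoint of JT ⇒ B = (1/2, 1/2)
2. U is the midpoint of JL ⇒ U = (2, 1)
3. K lies on line LT with LK:KT = 3:4 ⇒ K = (12/7, 11/7)
2·[BKF] = -1/14, 2·[JKU] = -6/7
[BKF]:[JKU] = -1/14:-6/7 = 1/12

[BKF]:[JKU] = 1/12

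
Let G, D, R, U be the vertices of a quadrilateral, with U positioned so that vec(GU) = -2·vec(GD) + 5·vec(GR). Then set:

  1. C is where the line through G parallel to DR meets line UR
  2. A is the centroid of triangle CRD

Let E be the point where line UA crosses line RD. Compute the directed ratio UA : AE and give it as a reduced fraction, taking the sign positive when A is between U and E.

UA:AE = -7

Choose coordinates G = (0, 0), D = (1, 0), R = (0, 1), U = (-2, 5).
1. C is where the line through G parallel to DR meets line UR ⇒ C = (1, -1)
2. A is the centroid of triangle CRD ⇒ A = (2/3, 0)
line UA meets RD at E = (2/7, 5/7)
A = U + t·(E−U) with t = 7/6, so UA:AE = 7/6:-1/6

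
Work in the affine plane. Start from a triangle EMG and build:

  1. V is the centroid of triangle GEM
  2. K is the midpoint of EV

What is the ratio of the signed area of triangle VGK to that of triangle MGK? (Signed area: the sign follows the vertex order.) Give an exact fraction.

Work in coordinates with E = (0, 0), M = (1, 0), G = (0, 1).
1. V is the centroid of triangle GEM ⇒ V = (1/3, 1/3)
2. K is the midpoint of EV ⇒ K = (1/6, 1/6)
2·[VGK] = 1/6, 2·[MGK] = 2/3
[VGK]:[MGK] = 1/6:2/3 = 1/4

[VGK]:[MGK] = 1/4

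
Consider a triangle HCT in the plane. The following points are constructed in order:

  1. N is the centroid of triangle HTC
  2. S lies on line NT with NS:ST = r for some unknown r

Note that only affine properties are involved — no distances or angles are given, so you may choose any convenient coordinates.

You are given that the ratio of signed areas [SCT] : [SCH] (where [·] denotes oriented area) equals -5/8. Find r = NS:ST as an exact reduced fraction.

Set H = (0, 0), C = (1, 0), T = (0, 1); any affine frame gives the same invariant.
1. N is the centroid of triangle HTC ⇒ N = (1/3, 1/3)
2. With NS:ST = r, write λ = r/(r+1) so S = N + λ·(T−N); S is affine-linear in λ
Every point depending on S is an affine combination of S and λ-independent points, so each such coordinate is linear in λ; the λ² term in each signed area is a multiple of (T−N)×(T−N) = 0, so 2·[SCT] and 2·[SCH] are each linear in λ. Evaluating at λ=0 and λ=1:
  2·[SCT] = -1/3·λ + 1/3,   2·[SCH] = -2/3·λ − 1/3
So [SCT]:[SCH] = (-1/3·λ + 1/3) / (-2/3·λ − 1/3). Setting this equal to -5/8:
  -1/3·λ + 1/3 = -5/8·(-2/3·λ − 1/3)  ⇒  λ = 1/6
Then r = λ/(1−λ) = (1/6)/(5/6) = 1/5. Check: with r = 1/5, S = (5/18, 4/9) and [SCT]:[SCH] = -5/8 as required.

r = 1/5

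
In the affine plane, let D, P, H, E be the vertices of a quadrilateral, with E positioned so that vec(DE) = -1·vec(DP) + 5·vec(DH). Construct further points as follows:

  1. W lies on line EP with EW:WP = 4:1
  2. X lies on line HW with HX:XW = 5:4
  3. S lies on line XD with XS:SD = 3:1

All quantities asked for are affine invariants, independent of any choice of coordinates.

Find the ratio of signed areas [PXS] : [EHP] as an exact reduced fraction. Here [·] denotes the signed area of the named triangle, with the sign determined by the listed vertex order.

[PXS]:[EHP] = 1/4

Choose coordinates D = (0, 0), P = (1, 0), H = (0, 1), E = (-1, 5).
1. W lies on line EP with EW:WP = 4:1 ⇒ W = (3/5, 1)
2. X lies on line HW with HX:XW = 5:4 ⇒ X = (1/3, 1)
3. S lies on line XD with XS:SD = 3:1 ⇒ S = (1/12, 1/4)
2·[PXS] = 3/4, 2·[EHP] = 3
[PXS]:[EHP] = 3/4:3 = 1/4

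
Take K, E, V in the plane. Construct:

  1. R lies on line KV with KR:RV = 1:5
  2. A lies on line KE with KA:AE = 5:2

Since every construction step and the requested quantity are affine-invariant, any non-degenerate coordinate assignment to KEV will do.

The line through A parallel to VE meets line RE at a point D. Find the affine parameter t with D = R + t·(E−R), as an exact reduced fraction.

t = 23/35

Set K = (0, 0), E = (1, 0), V = (0, 1); any affine frame gives the same invariant.
1. R lies on line KV with KR:RV = 1:5 ⇒ R = (0, 1/6)
2. A lies on line KE with KA:AE = 5:2 ⇒ A = (5/7, 0)
through A parallel to VE: direction (1, -1); meets RE at D = (23/35, 2/35)
D = R + t·(E−R) with t = 23/35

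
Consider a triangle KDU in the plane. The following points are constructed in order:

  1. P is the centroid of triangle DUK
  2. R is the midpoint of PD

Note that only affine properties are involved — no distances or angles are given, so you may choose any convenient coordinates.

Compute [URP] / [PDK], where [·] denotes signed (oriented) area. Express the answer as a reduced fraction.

[URP]:[PDK] = 1/2

Set K = (0, 0), D = (1, 0), U = (0, 1); any affine frame gives the same invariant.
1. P is the centroid of triangle DUK ⇒ P = (1/3, 1/3)
2. R is the midpoint of PD ⇒ R = (2/3, 1/6)
2·[URP] = -1/6, 2·[PDK] = -1/3
[URP]:[PDK] = -1/6:-1/3 = 1/2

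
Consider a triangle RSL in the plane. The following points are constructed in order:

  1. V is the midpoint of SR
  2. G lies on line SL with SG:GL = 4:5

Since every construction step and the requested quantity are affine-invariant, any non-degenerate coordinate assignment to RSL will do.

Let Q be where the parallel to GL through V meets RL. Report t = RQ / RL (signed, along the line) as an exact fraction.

t = 1/2

Set R = (0, 0), S = (1, 0), L = (0, 1); any affine frame gives the same invariant.
1. V is the midpoint of SR ⇒ V = (1/2, 0)
2. G lies on line SL with SG:GL = 4:5 ⇒ G = (5/9, 4/9)
through V parallel to GL: direction (-5/9, 5/9); meets RL at Q = (0, 1/2)
Q = R + t·(L−R) with t = 1/2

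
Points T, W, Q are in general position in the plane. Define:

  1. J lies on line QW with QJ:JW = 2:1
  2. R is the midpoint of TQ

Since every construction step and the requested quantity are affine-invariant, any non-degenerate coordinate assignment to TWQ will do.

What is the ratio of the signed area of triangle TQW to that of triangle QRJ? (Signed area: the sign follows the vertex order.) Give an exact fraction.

Set T = (0, 0), W = (1, 0), Q = (0, 1); any affine frame gives the same invariant.
1. J lies on line QW with QJ:JW = 2:1 ⇒ J = (2/3, 1/3)
2. R is the midpoint of TQ ⇒ R = (0, 1/2)
2·[TQW] = -1, 2·[QRJ] = 1/3
[TQW]:[QRJ] = -1:1/3 = -3

[TQW]:[QRJ] = -3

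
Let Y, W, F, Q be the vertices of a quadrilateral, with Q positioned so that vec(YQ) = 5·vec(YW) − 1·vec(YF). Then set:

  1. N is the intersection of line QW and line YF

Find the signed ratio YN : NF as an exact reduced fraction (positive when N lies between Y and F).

Assign Y = (0, 0), W = (1, 0), F = (0, 1), Q = (5, -1) — the answer is frame-independent, so this choice is without loss of generality.
1. N is the intersection of line QW and line YF ⇒ N = (0, 1/4)
N = Y + t·(F−Y) with t = 1/4, so YN:NF = t:(1−t) = 1/4:3/4

YN:NF = 1/3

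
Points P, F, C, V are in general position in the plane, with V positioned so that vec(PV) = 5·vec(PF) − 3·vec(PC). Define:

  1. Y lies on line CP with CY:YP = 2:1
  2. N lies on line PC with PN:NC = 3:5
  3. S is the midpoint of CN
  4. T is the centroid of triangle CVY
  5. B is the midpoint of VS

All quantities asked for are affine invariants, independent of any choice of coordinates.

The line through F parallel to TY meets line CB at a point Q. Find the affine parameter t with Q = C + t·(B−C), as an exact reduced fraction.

Set P = (0, 0), F = (1, 0), C = (0, 1), V = (5, -3); any affine frame gives the same invariant.
1. Y lies on line CP with CY:YP = 2:1 ⇒ Y = (0, 1/3)
2. N lies on line PC with PN:NC = 3:5 ⇒ N = (0, 3/8)
3. S is the midpoint of CN ⇒ S = (0, 11/16)
4. T is the centroid of triangle CVY ⇒ T = (5/3, -5/9)
5. B is the midpoint of VS ⇒ B = (5/2, -37/32)
through F parallel to TY: direction (-5/3, 8/9); meets CB at Q = (112/79, -88/395)
Q = C + t·(B−C) with t = 224/395

t = 224/395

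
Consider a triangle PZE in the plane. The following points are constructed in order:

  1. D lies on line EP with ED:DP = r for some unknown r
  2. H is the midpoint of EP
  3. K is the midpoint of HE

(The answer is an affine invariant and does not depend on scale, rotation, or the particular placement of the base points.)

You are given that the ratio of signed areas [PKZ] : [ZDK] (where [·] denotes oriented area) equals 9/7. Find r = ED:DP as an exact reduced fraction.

r = 5

Set P = (0, 0), Z = (1, 0), E = (0, 1); any affine frame gives the same invariant.
1. With ED:DP = r, write λ = r/(r+1) so D = E + λ·(P−E); D is affine-linear in λ
2. H is the midpoint of EP ⇒ H = (0, 1/2)
3. K is the midpoint of HE ⇒ K = (0, 3/4)
Every point depending on D is an affine combination of D and λ-independent points, so each such coordinate is linear in λ; the λ² term in each signed area is a multiple of (P−E)×(P−E) = 0, so 2·[PKZ] and 2·[ZDK] are each linear in λ. Evaluating at λ=0 and λ=1:
  2·[PKZ] = -3/4,   2·[ZDK] = −λ + 1/4
So [PKZ]:[ZDK] = (-3/4) / (−λ + 1/4). Setting this equal to 9/7:
  -3/4 = 9/7·(−λ + 1/4)  ⇒  λ = 5/6
Then r = λ/(1−λ) = (5/6)/(1/6) = 5. Check: with r = 5, D = (0, 1/6) and [PKZ]:[ZDK] = 9/7 as required.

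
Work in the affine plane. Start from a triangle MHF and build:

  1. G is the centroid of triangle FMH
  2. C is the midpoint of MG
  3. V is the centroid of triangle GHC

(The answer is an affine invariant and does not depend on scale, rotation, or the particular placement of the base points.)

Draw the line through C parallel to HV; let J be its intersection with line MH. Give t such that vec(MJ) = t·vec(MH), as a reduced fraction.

Assign M = (0, 0), H = (1, 0), F = (0, 1) — the answer is frame-independent, so this choice is without loss of generality.
1. G is the centroid of triangle FMH ⇒ G = (1/3, 1/3)
2. C is the midpoint of MG ⇒ C = (1/6, 1/6)
3. V is the centroid of triangle GHC ⇒ V = (1/2, 1/6)
through C parallel to HV: direction (-1/2, 1/6); meets MH at J = (2/3, 0)
J = M + t·(H−M) with t = 2/3

t = 2/3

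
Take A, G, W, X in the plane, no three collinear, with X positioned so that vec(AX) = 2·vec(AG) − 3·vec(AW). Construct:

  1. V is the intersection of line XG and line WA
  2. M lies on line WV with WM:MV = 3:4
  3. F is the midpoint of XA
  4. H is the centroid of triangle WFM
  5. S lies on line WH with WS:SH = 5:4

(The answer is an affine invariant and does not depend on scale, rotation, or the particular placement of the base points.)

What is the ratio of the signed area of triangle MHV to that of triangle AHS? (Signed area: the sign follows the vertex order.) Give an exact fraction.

[MHV]:[AHS] = 18/7

Work in coordinates with A = (0, 0), G = (1, 0), W = (0, 1), X = (2, -3).
1. V is the intersection of line XG and line WA ⇒ V = (0, 3)
2. M lies on line WV with WM:MV = 3:4 ⇒ M = (0, 13/7)
3. F is the midpoint of XA ⇒ F = (1, -3/2)
4. H is the centroid of triangle WFM ⇒ H = (1/3, 19/42)
5. S lies on line WH with WS:SH = 5:4 ⇒ S = (5/27, 263/378)
2·[MHV] = 8/21, 2·[AHS] = 4/27
[MHV]:[AHS] = 8/21:4/27 = 18/7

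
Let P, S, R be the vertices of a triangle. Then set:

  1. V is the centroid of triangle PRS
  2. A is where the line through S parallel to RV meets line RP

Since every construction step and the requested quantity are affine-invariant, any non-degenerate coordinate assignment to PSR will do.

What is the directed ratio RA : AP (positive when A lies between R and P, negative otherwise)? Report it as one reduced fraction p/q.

Choose coordinates P = (0, 0), S = (1, 0), R = (0, 1).
1. V is the centroid of triangle PRS ⇒ V = (1/3, 1/3)
2. A is where the line through S parallel to RV meets line RP ⇒ A = (0, 2)
A = R + t·(P−R) with t = -1, so RA:AP = t:(1−t) = -1:2

RA:AP = -1/2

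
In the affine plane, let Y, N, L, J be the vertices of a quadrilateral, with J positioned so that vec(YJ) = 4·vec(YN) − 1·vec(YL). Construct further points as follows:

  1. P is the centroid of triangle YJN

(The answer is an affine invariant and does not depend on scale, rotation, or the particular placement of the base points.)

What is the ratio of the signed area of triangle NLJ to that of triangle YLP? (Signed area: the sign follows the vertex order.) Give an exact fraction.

[NLJ]:[YLP] = 6/5

Work in coordinates with Y = (0, 0), N = (1, 0), L = (0, 1), J = (4, -1).
1. P is the centroid of triangle YJN ⇒ P = (5/3, -1/3)
2·[NLJ] = -2, 2·[YLP] = -5/3
[NLJ]:[YLP] = -2:-5/3 = 6/5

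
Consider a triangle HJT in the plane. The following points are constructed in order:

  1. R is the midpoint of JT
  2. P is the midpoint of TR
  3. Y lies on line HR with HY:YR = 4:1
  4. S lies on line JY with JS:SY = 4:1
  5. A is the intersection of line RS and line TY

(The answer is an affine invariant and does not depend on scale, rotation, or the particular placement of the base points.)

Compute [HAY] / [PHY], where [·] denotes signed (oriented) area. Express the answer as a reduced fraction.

Choose coordinates H = (0, 0), J = (1, 0), T = (0, 1).
1. R is the midpoint of JT ⇒ R = (1/2, 1/2)
2. P is the midpoint of TR ⇒ P = (1/4, 3/4)
3. Y lies on line HR with HY:YR = 4:1 ⇒ Y = (2/5, 2/5)
4. S lies on line JY with JS:SY = 4:1 ⇒ S = (13/25, 8/25)
5. A is the intersection of line RS and line TY ⇒ A = (8/15, 1/5)
2·[HAY] = 2/15, 2·[PHY] = 1/5
[HAY]:[PHY] = 2/15:1/5 = 2/3

[HAY]:[PHY] = 2/3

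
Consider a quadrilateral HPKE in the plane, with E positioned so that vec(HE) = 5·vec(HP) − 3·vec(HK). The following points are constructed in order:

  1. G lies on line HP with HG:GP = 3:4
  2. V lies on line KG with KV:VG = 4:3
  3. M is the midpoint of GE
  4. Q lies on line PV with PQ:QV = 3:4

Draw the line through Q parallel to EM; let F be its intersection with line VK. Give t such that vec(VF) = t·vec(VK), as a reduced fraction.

t = 15/161

Work in coordinates with H = (0, 0), P = (1, 0), K = (0, 1), E = (5, -3).
1. G lies on line HP with HG:GP = 3:4 ⇒ G = (3/7, 0)
2. V lies on line KG with KV:VG = 4:3 ⇒ V = (12/49, 3/7)
3. M is the midpoint of GE ⇒ M = (19/7, -3/2)
4. Q lies on line PV with PQ:QV = 3:4 ⇒ Q = (232/343, 9/49)
through Q parallel to EM: direction (-16/7, 3/2); meets VK at F = (1752/7889, 543/1127)
F = V + t·(K−V) with t = 15/161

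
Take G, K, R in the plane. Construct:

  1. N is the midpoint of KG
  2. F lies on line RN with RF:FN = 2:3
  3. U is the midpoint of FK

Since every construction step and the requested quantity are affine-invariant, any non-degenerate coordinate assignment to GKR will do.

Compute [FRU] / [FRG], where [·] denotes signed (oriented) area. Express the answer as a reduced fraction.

Set G = (0, 0), K = (1, 0), R = (0, 1); any affine frame gives the same invariant.
1. N is the midpoint of KG ⇒ N = (1/2, 0)
2. F lies on line RN with RF:FN = 2:3 ⇒ F = (1/5, 3/5)
3. U is the midpoint of FK ⇒ U = (3/5, 3/10)
2·[FRU] = -1/10, 2·[FRG] = 1/5
[FRU]:[FRG] = -1/10:1/5 = -1/2

[FRU]:[FRG] = -1/2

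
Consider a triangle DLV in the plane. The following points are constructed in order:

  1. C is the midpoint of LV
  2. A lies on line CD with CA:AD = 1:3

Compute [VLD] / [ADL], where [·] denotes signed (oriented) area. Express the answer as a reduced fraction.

Choose coordinates D = (0, 0), L = (1, 0), V = (0, 1).
1. C is the midpoint of LV ⇒ C = (1/2, 1/2)
2. A lies on line CD with CA:AD = 1:3 ⇒ A = (3/8, 3/8)
2·[VLD] = -1, 2·[ADL] = 3/8
[VLD]:[ADL] = -1:3/8 = -8/3

[VLD]:[ADL] = -8/3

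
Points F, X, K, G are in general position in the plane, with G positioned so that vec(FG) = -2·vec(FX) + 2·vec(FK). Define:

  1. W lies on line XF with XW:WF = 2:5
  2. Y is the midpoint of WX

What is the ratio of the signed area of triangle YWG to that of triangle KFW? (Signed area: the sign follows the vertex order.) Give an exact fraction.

Work in coordinates with F = (0, 0), X = (1, 0), K = (0, 1), G = (-2, 2).
1. W lies on line XF with XW:WF = 2:5 ⇒ W = (5/7, 0)
2. Y is the midpoint of WX ⇒ Y = (6/7, 0)
2·[YWG] = -2/7, 2·[KFW] = 5/7
[YWG]:[KFW] = -2/7:5/7 = -2/5

[YWG]:[KFW] = -2/5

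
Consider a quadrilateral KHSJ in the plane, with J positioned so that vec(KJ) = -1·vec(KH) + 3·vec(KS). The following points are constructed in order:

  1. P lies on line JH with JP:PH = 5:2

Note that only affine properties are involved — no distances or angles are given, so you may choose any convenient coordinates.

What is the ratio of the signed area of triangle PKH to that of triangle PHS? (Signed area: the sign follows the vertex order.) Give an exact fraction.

Choose coordinates K = (0, 0), H = (1, 0), S = (0, 1), J = (-1, 3).
1. P lies on line JH with JP:PH = 5:2 ⇒ P = (3/7, 6/7)
2·[PKH] = 6/7, 2·[PHS] = -2/7
[PKH]:[PHS] = 6/7:-2/7 = -3

[PKH]:[PHS] = -3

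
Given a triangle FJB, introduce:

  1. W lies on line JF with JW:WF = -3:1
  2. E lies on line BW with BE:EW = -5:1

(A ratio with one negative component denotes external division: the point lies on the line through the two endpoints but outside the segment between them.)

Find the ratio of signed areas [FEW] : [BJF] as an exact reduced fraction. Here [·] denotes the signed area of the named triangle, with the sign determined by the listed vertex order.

Work in coordinates with F = (0, 0), J = (1, 0), B = (0, 1).
1. W lies on line JF with JW:WF = -3:1 ⇒ W = (-1/2, 0)
2. E lies on line BW with BE:EW = -5:1 ⇒ E = (-5/8, -1/4)
2·[FEW] = -1/8, 2·[BJF] = -1
[FEW]:[BJF] = -1/8:-1 = 1/8

[FEW]:[BJF] = 1/8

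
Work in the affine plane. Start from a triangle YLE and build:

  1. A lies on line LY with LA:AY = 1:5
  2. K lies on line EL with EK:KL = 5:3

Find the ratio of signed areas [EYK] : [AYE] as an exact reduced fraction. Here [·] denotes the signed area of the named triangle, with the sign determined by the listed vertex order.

[EYK]:[AYE] = -3/4

Work in coordinates with Y = (0, 0), L = (1, 0), E = (0, 1).
1. A lies on line LY with LA:AY = 1:5 ⇒ A = (5/6, 0)
2. K lies on line EL with EK:KL = 5:3 ⇒ K = (5/8, 3/8)
2·[EYK] = 5/8, 2·[AYE] = -5/6
[EYK]:[AYE] = 5/8:-5/6 = -3/4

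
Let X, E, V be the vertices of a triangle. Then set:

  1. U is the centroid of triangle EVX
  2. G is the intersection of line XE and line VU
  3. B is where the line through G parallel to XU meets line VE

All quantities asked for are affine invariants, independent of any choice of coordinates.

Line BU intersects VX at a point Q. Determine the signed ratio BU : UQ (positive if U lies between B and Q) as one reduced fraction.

BU:UQ = 5/4

Work in coordinates with X = (0, 0), E = (1, 0), V = (0, 1).
1. U is the centroid of triangle EVX ⇒ U = (1/3, 1/3)
2. G is the intersection of line XE and line VU ⇒ G = (1/2, 0)
3. B is where the line through G parallel to XU meets line VE ⇒ B = (3/4, 1/4)
line BU meets VX at Q = (0, 2/5)
U = B + t·(Q−B) with t = 5/9, so BU:UQ = 5/9:4/9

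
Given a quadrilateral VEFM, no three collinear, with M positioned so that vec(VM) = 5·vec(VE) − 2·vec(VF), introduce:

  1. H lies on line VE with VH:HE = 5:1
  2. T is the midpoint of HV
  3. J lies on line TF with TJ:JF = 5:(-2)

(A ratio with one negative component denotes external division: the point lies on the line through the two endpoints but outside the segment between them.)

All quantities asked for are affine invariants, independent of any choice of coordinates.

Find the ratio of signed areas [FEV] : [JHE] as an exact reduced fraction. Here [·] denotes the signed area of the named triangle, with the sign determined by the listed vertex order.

[FEV]:[JHE] = -18/5

Set V = (0, 0), E = (1, 0), F = (0, 1), M = (5, -2); any affine frame gives the same invariant.
1. H lies on line VE with VH:HE = 5:1 ⇒ H = (5/6, 0)
2. T is the midpoint of HV ⇒ T = (5/12, 0)
3. J lies on line TF with TJ:JF = 5:(-2) ⇒ J = (-5/18, 5/3)
2·[FEV] = -1, 2·[JHE] = 5/18
[FEV]:[JHE] = -1:5/18 = -18/5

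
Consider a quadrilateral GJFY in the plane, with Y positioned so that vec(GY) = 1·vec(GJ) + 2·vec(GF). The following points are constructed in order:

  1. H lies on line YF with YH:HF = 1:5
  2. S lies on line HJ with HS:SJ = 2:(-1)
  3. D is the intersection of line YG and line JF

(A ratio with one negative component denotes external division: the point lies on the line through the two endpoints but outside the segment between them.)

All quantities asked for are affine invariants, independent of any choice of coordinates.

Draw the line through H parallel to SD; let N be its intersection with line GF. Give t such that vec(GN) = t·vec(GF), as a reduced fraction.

Work in coordinates with G = (0, 0), J = (1, 0), F = (0, 1), Y = (1, 2).
1. H lies on line YF with YH:HF = 1:5 ⇒ H = (5/6, 11/6)
2. S lies on line HJ with HS:SJ = 2:(-1) ⇒ S = (7/6, -11/6)
3. D is the intersection of line YG and line JF ⇒ D = (1/3, 2/3)
through H parallel to SD: direction (-5/6, 5/2); meets GF at N = (0, 13/3)
N = G + t·(F−G) with t = 13/3

t = 13/3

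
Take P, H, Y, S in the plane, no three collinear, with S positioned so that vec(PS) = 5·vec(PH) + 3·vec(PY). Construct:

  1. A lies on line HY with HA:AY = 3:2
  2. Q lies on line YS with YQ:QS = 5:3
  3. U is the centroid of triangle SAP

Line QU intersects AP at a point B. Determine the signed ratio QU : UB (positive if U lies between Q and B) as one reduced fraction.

Work in coordinates with P = (0, 0), H = (1, 0), Y = (0, 1), S = (5, 3).
1. A lies on line HY with HA:AY = 3:2 ⇒ A = (2/5, 3/5)
2. Q lies on line YS with YQ:QS = 5:3 ⇒ Q = (25/8, 9/4)
3. U is the centroid of triangle SAP ⇒ U = (9/5, 6/5)
line QU meets AP at B = (-8/25, -12/25)
U = Q + t·(B−Q) with t = 5/13, so QU:UB = 5/13:8/13

QU:UB = 5/8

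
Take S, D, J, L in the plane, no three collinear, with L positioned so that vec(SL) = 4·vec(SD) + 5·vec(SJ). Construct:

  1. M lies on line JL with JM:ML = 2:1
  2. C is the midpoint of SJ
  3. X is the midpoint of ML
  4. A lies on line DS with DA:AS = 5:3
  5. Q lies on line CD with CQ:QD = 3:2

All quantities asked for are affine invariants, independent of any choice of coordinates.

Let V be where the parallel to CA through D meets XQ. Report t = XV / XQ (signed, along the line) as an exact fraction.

Work in coordinates with S = (0, 0), D = (1, 0), J = (0, 1), L = (4, 5).
1. M lies on line JL with JM:ML = 2:1 ⇒ M = (8/3, 11/3)
2. C is the midpoint of SJ ⇒ C = (0, 1/2)
3. X is the midpoint of ML ⇒ X = (10/3, 13/3)
4. A lies on line DS with DA:AS = 5:3 ⇒ A = (3/8, 0)
5. Q lies on line CD with CQ:QD = 3:2 ⇒ Q = (3/5, 1/5)
through D parallel to CA: direction (3/8, -1/2); meets XQ at V = (251/350, 66/175)
V = X + t·(Q−X) with t = 67/70

t = 67/70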